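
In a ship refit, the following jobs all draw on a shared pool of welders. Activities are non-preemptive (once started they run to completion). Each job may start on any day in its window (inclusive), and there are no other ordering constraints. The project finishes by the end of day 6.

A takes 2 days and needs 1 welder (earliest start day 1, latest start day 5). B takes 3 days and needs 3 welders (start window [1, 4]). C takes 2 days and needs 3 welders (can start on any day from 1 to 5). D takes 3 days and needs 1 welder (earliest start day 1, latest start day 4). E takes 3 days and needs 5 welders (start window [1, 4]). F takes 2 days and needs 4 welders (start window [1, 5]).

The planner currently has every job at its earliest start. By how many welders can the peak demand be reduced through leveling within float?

9

Early-start peak: d1:17  d2:17  d3:9  d4:0  d5:0  d6:0 ⇒ 17.
Leveled (A@1, B@4, C@3, D@4, E@1, F@5): d1:6  d2:6  d3:8  d4:7  d5:8  d6:8 ⇒ 8.
Reduction 17 − 8 = 9.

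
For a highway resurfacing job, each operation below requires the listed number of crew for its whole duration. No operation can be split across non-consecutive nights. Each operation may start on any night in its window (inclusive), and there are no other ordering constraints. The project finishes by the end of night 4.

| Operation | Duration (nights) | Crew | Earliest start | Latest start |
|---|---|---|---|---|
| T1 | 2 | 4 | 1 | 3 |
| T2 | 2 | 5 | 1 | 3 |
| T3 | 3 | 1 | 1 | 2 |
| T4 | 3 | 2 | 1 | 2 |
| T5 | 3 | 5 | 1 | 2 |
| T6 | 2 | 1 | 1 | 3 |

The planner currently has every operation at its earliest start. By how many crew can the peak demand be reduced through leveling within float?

5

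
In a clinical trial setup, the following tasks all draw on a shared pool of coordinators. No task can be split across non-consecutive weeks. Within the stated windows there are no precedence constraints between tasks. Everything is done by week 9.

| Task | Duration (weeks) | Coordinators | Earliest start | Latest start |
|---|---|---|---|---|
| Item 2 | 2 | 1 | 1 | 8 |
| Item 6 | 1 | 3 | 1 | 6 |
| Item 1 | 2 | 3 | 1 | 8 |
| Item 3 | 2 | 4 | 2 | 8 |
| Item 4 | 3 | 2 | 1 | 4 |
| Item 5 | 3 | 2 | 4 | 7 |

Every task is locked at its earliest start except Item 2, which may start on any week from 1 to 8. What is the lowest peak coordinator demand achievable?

9

Item 2@1: w1:9  w2:10  w3:6  w4:2  w5:2  w6:2  w7:0  w8:0  w9:0 → peak 10
Item 2@2: w1:8  w2:10  w3:7  w4:2  w5:2  w6:2  w7:0  w8:0  w9:0 → peak 10
Item 2@3: w1:8  w2:9  w3:7  w4:3  w5:2  w6:2  w7:0  w8:0  w9:0 → peak 9
Item 2@4: w1:8  w2:9  w3:6  w4:3  w5:3  w6:2  w7:0  w8:0  w9:0 → peak 9
Item 2@5: w1:8  w2:9  w3:6  w4:2  w5:3  w6:3  w7:0  w8:0  w9:0 → peak 9
Item 2@6: w1:8  w2:9  w3:6  w4:2  w5:2  w6:3  w7:1  w8:0  w9:0 → peak 9
Item 2@7: w1:8  w2:9  w3:6  w4:2  w5:2  w6:2  w7:1  w8:1  w9:0 → peak 9
Item 2@8: w1:8  w2:9  w3:6  w4:2  w5:2  w6:2  w7:0  w8:1  w9:1 → peak 9
Best is Item 2@3, peak 9.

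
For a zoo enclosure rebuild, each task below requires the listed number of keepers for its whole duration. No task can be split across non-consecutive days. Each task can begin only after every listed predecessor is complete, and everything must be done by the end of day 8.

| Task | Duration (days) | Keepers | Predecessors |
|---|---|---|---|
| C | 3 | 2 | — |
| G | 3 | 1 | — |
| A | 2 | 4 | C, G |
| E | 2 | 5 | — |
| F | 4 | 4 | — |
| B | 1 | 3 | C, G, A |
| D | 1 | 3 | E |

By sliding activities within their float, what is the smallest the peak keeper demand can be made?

8

Early-start (C@1, G@1, A@4, E@1, F@1, B@6, D@3) gives peak 12: d1:12  d2:12  d3:10  d4:8  d5:4  d6:3  d7:0  d8:0.
Shift F→3, D→7.
Schedule C@1, G@1, A@4, E@1, F@3, B@6, D@7: d1:8  d2:8  d3:7  d4:8  d5:8  d6:7  d7:3  d8:0 — peak 8.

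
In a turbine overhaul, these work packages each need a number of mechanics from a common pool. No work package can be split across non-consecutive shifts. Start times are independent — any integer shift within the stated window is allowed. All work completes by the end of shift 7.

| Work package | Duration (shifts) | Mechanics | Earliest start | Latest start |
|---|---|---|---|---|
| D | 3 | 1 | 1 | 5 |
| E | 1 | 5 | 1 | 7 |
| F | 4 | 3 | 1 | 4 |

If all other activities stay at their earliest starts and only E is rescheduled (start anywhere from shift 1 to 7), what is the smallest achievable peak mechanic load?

5

E@1: s1:9  s2:4  s3:4  s4:3  s5:0  s6:0  s7:0 → peak 9
E@2: s1:4  s2:9  s3:4  s4:3  s5:0  s6:0  s7:0 → peak 9
E@3: s1:4  s2:4  s3:9  s4:3  s5:0  s6:0  s7:0 → peak 9
E@4: s1:4  s2:4  s3:4  s4:8  s5:0  s6:0  s7:0 → peak 8
E@5: s1:4  s2:4  s3:4  s4:3  s5:5  s6:0  s7:0 → peak 5
E@6: s1:4  s2:4  s3:4  s4:3  s5:0  s6:5  s7:0 → peak 5
E@7: s1:4  s2:4  s3:4  s4:3  s5:0  s6:0  s7:5 → peak 5
Best is E@5, peak 5.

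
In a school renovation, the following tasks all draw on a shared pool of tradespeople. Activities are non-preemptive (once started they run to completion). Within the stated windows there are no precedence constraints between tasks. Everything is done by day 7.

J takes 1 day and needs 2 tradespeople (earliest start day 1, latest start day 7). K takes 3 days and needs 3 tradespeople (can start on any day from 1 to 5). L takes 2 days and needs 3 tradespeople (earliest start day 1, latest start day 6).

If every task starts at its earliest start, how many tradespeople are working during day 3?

3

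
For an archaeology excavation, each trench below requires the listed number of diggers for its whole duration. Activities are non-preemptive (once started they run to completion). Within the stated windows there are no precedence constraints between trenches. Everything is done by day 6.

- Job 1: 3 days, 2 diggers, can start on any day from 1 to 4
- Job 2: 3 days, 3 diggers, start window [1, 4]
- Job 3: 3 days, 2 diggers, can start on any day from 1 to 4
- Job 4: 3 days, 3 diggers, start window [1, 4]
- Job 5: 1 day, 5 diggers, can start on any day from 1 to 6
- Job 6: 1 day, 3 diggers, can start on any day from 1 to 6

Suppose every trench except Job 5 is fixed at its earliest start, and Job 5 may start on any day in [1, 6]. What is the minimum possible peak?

13

Job 5@1: d1:18  d2:10  d3:10  d4:0  d5:0  d6:0 → peak 18
Job 5@2: d1:13  d2:15  d3:10  d4:0  d5:0  d6:0 → peak 15
Job 5@3: d1:13  d2:10  d3:15  d4:0  d5:0  d6:0 → peak 15
Job 5@4: d1:13  d2:10  d3:10  d4:5  d5:0  d6:0 → peak 13
Job 5@5: d1:13  d2:10  d3:10  d4:0  d5:5  d6:0 → peak 13
Job 5@6: d1:13  d2:10  d3:10  d4:0  d5:0  d6:5 → peak 13
Best is Job 5@4, peak 13.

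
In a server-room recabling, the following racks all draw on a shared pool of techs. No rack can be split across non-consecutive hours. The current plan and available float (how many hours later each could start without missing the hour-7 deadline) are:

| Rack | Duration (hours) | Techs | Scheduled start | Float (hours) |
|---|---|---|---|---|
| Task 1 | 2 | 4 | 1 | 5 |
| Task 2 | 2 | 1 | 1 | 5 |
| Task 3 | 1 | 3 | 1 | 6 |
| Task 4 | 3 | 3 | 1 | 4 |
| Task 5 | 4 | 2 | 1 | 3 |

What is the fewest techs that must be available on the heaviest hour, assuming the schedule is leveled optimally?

5

Early-start (Task 1@1, Task 2@1, Task 3@1, Task 4@1, Task 5@1) gives peak 13: h1:13  h2:10  h3:5  h4:2  h5:0  h6:0  h7:0.
Shift Task 3→3, Task 4→4, Task 5→3.
Schedule Task 1@1, Task 2@1, Task 3@3, Task 4@4, Task 5@3: h1:5  h2:5  h3:5  h4:5  h5:5  h6:5  h7:0 — peak 5.
Total tech-hours = 30 over 7 hours ⇒ peak ≥ ⌈30/7⌉ = 5, so 5 is optimal.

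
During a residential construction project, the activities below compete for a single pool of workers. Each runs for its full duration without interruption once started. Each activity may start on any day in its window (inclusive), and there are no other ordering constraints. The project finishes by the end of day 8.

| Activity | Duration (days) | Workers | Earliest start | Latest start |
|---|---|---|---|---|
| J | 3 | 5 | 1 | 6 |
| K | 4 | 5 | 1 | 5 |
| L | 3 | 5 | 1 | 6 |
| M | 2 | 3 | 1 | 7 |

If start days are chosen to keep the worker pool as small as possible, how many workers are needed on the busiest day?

10

Early-start (J@1, K@1, L@1, M@1) gives peak 18: d1:18  d2:18  d3:15  d4:5  d5:0  d6:0  d7:0  d8:0.
Shift L→4, M→5.
Schedule J@1, K@1, L@4, M@5: d1:10  d2:10  d3:10  d4:10  d5:8  d6:8  d7:0  d8:0 — peak 10.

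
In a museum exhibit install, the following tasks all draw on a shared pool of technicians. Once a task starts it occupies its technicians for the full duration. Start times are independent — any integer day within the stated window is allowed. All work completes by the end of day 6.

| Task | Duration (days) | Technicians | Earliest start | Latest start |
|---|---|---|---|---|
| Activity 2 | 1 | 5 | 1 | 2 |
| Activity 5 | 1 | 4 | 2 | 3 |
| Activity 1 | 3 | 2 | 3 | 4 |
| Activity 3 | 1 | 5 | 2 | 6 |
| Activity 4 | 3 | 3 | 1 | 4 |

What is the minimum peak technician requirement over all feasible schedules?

5

Early-start (Activity 2@1, Activity 5@2, Activity 1@3, Activity 3@2, Activity 4@1) gives peak 12: d1:8  d2:12  d3:5  d4:2  d5:2  d6:0.
Shift Activity 3→6, Activity 4→3.
Schedule Activity 2@1, Activity 5@2, Activity 1@3, Activity 3@6, Activity 4@3: d1:5  d2:4  d3:5  d4:5  d5:5  d6:5 — peak 5.
Total technician-days = 29 over 6 days ⇒ peak ≥ ⌈29/6⌉ = 5, so 5 is optimal.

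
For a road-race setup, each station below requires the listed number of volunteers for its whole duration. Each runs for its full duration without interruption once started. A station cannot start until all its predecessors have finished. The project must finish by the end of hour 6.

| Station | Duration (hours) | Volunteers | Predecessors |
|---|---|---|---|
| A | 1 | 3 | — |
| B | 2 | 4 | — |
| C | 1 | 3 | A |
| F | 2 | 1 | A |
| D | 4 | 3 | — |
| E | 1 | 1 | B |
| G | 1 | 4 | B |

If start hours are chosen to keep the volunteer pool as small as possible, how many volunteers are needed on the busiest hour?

7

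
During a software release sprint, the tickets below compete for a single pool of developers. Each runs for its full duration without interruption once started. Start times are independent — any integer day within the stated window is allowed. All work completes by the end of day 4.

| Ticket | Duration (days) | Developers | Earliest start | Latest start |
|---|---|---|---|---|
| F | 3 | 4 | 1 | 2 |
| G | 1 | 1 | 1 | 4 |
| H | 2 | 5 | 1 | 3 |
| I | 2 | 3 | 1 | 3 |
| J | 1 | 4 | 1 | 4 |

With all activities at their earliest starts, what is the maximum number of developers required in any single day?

Early-start schedule: F@1, G@1, H@1, I@1, J@1.
Load per day: day 1: 17, day 2: 12, day 3: 4, day 4: 0.
Peak is 17.

17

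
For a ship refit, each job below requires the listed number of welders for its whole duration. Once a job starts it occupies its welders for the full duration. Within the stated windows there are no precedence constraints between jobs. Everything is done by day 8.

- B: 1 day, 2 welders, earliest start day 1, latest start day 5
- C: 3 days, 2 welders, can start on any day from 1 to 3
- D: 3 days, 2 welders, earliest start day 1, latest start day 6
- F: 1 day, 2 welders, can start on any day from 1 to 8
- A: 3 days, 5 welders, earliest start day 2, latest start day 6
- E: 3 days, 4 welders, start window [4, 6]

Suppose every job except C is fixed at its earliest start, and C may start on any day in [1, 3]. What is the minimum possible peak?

9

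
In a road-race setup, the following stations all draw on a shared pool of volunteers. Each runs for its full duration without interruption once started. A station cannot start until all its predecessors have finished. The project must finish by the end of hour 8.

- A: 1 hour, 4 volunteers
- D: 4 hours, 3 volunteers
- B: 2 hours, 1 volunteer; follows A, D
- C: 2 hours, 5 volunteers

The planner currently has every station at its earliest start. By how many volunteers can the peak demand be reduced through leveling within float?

6

Early-start peak: h1:12  h2:8  h3:3  h4:3  h5:1  h6:1  h7:0  h8:0 ⇒ 12.
Leveled (A@1, D@2, B@6, C@6): h1:4  h2:3  h3:3  h4:3  h5:3  h6:6  h7:6  h8:0 ⇒ 6.
Reduction 12 − 6 = 6.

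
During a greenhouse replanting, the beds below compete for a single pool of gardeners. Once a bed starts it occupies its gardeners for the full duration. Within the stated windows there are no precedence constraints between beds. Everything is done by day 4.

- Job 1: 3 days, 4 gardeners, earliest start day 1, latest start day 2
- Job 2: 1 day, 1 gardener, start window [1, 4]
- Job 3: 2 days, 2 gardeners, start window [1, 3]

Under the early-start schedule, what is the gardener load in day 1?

At early start, day 1 has: Job 1, Job 2, Job 3.
Demand: 4 + 1 + 2 = 7.

7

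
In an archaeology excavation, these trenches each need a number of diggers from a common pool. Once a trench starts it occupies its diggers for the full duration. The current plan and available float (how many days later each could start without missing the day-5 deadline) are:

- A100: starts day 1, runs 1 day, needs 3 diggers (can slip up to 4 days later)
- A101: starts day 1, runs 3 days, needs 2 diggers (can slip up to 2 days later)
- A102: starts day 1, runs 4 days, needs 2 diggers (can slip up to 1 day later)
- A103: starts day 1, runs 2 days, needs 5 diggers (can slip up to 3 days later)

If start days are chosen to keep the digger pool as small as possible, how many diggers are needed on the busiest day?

7

Early-start (A100@1, A101@1, A102@1, A103@1) gives peak 12: d1:12  d2:9  d3:4  d4:2  d5:0.
Shift A103→4.
Schedule A100@1, A101@1, A102@1, A103@4: d1:7  d2:4  d3:4  d4:7  d5:5 — peak 7.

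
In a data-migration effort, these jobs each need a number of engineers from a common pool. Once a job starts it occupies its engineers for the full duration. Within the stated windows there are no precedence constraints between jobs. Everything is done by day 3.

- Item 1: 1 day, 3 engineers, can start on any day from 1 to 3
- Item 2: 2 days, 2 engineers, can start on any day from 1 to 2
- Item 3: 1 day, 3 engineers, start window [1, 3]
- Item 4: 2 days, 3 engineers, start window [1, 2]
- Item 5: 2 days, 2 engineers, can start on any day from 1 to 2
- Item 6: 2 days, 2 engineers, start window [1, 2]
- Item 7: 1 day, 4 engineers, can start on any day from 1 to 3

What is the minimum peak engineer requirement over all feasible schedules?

Early-start (Item 1@1, Item 2@1, Item 3@1, Item 4@1, Item 5@1, Item 6@1, Item 7@1) gives peak 19: d1:19  d2:9  d3:0.
Shift Item 4→2, Item 6→2, Item 7→3.
Schedule Item 1@1, Item 2@1, Item 3@1, Item 4@2, Item 5@1, Item 6@2, Item 7@3: d1:10  d2:9  d3:9 — peak 10.
Total engineer-days = 28 over 3 days ⇒ peak ≥ ⌈28/3⌉ = 10, so 10 is optimal.

10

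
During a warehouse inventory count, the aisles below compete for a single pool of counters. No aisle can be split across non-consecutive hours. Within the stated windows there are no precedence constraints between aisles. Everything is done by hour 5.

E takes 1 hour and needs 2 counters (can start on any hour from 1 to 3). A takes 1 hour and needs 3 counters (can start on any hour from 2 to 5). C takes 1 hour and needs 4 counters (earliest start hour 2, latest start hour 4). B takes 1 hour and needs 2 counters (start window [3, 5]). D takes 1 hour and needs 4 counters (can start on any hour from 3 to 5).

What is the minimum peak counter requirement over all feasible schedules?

Early-start (E@1, A@2, C@2, B@3, D@3) gives peak 7: h1:2  h2:7  h3:6  h4:0  h5:0.
Shift C→3, B→4, D→5.
Schedule E@1, A@2, C@3, B@4, D@5: h1:2  h2:3  h3:4  h4:2  h5:4 — peak 4.

4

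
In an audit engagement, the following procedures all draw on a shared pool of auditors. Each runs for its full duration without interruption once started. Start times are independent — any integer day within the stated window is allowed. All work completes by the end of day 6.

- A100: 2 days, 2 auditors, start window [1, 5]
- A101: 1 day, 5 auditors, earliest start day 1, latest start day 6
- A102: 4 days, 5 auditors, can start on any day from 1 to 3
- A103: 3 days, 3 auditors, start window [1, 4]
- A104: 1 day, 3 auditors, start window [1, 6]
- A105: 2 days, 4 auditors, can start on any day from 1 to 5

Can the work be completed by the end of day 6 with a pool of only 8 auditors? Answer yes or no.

no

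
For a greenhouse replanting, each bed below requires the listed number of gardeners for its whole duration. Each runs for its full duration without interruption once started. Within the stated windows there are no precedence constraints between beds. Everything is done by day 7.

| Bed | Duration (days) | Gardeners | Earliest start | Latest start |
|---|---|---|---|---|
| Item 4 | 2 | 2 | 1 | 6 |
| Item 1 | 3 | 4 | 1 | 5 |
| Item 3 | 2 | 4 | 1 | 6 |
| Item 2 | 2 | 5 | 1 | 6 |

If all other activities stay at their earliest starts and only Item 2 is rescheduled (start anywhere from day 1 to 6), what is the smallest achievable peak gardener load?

10

Item 2@1: d1:15  d2:15  d3:4  d4:0  d5:0  d6:0  d7:0 → peak 15
Item 2@2: d1:10  d2:15  d3:9  d4:0  d5:0  d6:0  d7:0 → peak 15
Item 2@3: d1:10  d2:10  d3:9  d4:5  d5:0  d6:0  d7:0 → peak 10
Item 2@4: d1:10  d2:10  d3:4  d4:5  d5:5  d6:0  d7:0 → peak 10
Item 2@5: d1:10  d2:10  d3:4  d4:0  d5:5  d6:5  d7:0 → peak 10
Item 2@6: d1:10  d2:10  d3:4  d4:0  d5:0  d6:5  d7:5 → peak 10
Best is Item 2@3, peak 10.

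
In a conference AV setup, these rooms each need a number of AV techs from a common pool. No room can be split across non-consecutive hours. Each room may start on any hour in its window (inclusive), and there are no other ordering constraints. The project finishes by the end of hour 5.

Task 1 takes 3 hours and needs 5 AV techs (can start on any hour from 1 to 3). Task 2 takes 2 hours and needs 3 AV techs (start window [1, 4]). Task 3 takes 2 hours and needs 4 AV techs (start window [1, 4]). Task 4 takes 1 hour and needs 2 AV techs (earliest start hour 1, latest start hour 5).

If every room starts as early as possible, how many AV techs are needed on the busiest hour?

14

Early-start schedule: Task 1@1, Task 2@1, Task 3@1, Task 4@1.
Load per hour: hour 1: 14, hour 2: 12, hour 3: 5, hour 4: 0, hour 5: 0.
Peak is 14.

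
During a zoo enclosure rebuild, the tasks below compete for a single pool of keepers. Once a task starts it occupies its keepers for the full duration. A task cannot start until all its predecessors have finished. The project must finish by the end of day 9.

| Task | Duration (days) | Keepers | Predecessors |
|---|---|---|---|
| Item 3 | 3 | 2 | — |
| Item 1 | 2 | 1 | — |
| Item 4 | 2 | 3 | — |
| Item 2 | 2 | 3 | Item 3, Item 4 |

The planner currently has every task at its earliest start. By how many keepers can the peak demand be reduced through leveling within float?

3

Early-start peak: d1:6  d2:6  d3:2  d4:3  d5:3  d6:0  d7:0  d8:0  d9:0 ⇒ 6.
Leveled (Item 3@1, Item 1@1, Item 4@4, Item 2@6): d1:3  d2:3  d3:2  d4:3  d5:3  d6:3  d7:3  d8:0  d9:0 ⇒ 3.
Reduction 6 − 3 = 3.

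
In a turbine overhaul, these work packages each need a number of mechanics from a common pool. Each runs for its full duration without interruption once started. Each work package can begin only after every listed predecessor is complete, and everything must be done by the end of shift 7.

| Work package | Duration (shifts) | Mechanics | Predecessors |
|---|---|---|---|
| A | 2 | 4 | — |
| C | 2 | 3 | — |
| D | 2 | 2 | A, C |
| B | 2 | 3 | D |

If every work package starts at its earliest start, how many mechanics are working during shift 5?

3

At early start, shift 5 has: B.
Demand: 3 = 3.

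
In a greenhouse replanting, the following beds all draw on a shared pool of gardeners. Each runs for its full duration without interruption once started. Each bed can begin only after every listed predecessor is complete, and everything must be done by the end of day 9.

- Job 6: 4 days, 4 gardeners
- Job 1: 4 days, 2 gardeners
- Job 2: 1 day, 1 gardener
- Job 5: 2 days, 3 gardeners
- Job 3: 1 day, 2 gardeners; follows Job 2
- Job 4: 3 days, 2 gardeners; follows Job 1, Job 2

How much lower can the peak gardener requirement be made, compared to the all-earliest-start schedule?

5

Early-start peak: d1:10  d2:11  d3:6  d4:6  d5:2  d6:2  d7:2  d8:0  d9:0 ⇒ 11.
Leveled (Job 6@1, Job 1@1, Job 2@5, Job 5@5, Job 3@6, Job 4@7): d1:6  d2:6  d3:6  d4:6  d5:4  d6:5  d7:2  d8:2  d9:2 ⇒ 6.
Reduction 11 − 6 = 5.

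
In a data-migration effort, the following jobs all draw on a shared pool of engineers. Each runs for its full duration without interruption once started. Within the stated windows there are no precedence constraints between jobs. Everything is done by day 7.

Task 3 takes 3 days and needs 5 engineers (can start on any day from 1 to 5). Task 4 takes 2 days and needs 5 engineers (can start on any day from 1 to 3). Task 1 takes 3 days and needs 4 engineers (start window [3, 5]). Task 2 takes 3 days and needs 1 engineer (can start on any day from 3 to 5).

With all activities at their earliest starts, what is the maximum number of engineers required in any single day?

10

Early-start schedule: Task 3@1, Task 4@1, Task 1@3, Task 2@3.
Load per day: day 1: 10, day 2: 10, day 3: 10, day 4: 5, day 5: 5, day 6: 0, day 7: 0.
Peak is 10.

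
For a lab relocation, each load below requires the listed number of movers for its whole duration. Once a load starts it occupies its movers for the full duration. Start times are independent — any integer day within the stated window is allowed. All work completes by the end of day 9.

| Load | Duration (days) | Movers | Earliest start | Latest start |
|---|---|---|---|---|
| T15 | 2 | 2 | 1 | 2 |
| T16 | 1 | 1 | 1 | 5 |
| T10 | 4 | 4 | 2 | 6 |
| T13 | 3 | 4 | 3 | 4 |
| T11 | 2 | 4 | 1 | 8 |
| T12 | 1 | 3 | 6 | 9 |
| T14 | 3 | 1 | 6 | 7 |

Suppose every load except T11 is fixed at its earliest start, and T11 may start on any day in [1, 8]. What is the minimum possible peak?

T11@1: d1:7  d2:10  d3:8  d4:8  d5:8  d6:4  d7:1  d8:1  d9:0 → peak 10
T11@2: d1:3  d2:10  d3:12  d4:8  d5:8  d6:4  d7:1  d8:1  d9:0 → peak 12
T11@3: d1:3  d2:6  d3:12  d4:12  d5:8  d6:4  d7:1  d8:1  d9:0 → peak 12
T11@4: d1:3  d2:6  d3:8  d4:12  d5:12  d6:4  d7:1  d8:1  d9:0 → peak 12
T11@5: d1:3  d2:6  d3:8  d4:8  d5:12  d6:8  d7:1  d8:1  d9:0 → peak 12
T11@6: d1:3  d2:6  d3:8  d4:8  d5:8  d6:8  d7:5  d8:1  d9:0 → peak 8
T11@7: d1:3  d2:6  d3:8  d4:8  d5:8  d6:4  d7:5  d8:5  d9:0 → peak 8
T11@8: d1:3  d2:6  d3:8  d4:8  d5:8  d6:4  d7:1  d8:5  d9:4 → peak 8
Best is T11@6, peak 8.

8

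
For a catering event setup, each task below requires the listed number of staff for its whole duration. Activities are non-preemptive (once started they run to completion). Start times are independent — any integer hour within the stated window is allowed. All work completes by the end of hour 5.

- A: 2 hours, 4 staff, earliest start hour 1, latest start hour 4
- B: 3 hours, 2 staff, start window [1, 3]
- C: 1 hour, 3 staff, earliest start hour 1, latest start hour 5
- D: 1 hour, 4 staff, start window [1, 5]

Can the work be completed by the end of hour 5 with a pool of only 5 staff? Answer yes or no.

no

The minimum achievable peak is 6; 5 < 6, so no feasible schedule stays within the cap.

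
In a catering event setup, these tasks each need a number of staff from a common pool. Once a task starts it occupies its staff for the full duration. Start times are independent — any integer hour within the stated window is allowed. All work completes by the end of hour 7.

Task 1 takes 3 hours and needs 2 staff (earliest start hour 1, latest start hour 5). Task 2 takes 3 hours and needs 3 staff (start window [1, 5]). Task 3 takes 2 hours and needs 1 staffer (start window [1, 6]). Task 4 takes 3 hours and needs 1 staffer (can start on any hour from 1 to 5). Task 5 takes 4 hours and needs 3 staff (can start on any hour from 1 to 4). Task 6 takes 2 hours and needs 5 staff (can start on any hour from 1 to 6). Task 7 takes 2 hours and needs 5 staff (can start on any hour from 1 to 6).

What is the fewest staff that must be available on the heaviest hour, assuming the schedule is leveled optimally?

8

Early-start (Task 1@1, Task 2@1, Task 3@1, Task 4@1, Task 5@1, Task 6@1, Task 7@1) gives peak 20: h1:20  h2:20  h3:9  h4:3  h5:0  h6:0  h7:0.
Shift Task 5→4, Task 6→4, Task 7→6.
Schedule Task 1@1, Task 2@1, Task 3@1, Task 4@1, Task 5@4, Task 6@4, Task 7@6: h1:7  h2:7  h3:6  h4:8  h5:8  h6:8  h7:8 — peak 8.
Total staffer-hours = 52 over 7 hours ⇒ peak ≥ ⌈52/7⌉ = 8, so 8 is optimal.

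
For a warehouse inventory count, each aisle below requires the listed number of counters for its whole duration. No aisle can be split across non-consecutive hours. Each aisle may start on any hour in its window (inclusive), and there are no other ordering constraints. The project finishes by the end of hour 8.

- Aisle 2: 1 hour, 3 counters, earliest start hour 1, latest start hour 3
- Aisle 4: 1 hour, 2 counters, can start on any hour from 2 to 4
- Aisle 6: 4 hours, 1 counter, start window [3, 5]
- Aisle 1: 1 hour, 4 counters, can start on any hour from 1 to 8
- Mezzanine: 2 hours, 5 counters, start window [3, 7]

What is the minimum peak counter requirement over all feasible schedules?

Early-start (Aisle 2@1, Aisle 4@2, Aisle 6@3, Aisle 1@1, Mezzanine@3) gives peak 7: h1:7  h2:2  h3:6  h4:6  h5:1  h6:1  h7:0  h8:0.
Shift Aisle 1→3, Mezzanine→7.
Schedule Aisle 2@1, Aisle 4@2, Aisle 6@3, Aisle 1@3, Mezzanine@7: h1:3  h2:2  h3:5  h4:1  h5:1  h6:1  h7:5  h8:5 — peak 5.

5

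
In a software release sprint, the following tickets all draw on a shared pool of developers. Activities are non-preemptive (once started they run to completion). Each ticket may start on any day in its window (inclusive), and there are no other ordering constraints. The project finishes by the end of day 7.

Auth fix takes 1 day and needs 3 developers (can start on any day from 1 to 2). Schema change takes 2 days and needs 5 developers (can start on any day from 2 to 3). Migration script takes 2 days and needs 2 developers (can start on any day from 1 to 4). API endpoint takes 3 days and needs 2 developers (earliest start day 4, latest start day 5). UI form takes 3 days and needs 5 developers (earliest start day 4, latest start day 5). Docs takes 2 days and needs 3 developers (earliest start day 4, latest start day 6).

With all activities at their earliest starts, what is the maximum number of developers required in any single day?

Early-start schedule: Auth fix@1, Schema change@2, Migration script@1, API endpoint@4, UI form@4, Docs@4.
Load per day: day 1: 5, day 2: 7, day 3: 5, day 4: 10, day 5: 10, day 6: 7, day 7: 0.
Peak is 10.

10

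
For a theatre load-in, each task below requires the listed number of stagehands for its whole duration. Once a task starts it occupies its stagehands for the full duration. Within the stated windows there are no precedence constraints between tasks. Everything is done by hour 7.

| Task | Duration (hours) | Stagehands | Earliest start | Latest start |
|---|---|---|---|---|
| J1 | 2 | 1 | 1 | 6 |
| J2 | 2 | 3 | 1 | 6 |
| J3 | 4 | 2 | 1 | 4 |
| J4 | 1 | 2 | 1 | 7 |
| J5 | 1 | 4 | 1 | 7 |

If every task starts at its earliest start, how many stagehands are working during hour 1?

12

At early start, hour 1 has: J1, J2, J3, J4, J5.
Demand: 1 + 3 + 2 + 2 + 4 = 12.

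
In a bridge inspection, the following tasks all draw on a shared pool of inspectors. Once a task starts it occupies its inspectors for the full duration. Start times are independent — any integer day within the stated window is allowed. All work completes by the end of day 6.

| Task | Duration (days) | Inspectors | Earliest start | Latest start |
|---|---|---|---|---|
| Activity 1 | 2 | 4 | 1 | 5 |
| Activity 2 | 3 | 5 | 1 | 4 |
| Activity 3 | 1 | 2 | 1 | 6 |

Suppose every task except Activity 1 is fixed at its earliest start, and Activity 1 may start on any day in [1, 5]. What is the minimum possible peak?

7

Activity 1@1: d1:11  d2:9  d3:5  d4:0  d5:0  d6:0 → peak 11
Activity 1@2: d1:7  d2:9  d3:9  d4:0  d5:0  d6:0 → peak 9
Activity 1@3: d1:7  d2:5  d3:9  d4:4  d5:0  d6:0 → peak 9
Activity 1@4: d1:7  d2:5  d3:5  d4:4  d5:4  d6:0 → peak 7
Activity 1@5: d1:7  d2:5  d3:5  d4:0  d5:4  d6:4 → peak 7
Best is Activity 1@4, peak 7.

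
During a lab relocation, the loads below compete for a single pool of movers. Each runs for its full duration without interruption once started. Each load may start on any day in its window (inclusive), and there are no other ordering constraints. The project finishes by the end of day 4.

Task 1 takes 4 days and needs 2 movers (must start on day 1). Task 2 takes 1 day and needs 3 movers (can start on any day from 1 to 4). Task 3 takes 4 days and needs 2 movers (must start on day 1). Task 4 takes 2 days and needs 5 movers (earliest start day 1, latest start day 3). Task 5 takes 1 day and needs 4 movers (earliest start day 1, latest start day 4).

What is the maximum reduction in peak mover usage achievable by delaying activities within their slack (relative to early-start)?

Early-start peak: d1:16  d2:9  d3:4  d4:4 ⇒ 16.
Leveled (Task 1@1, Task 2@1, Task 3@1, Task 4@2, Task 5@4): d1:7  d2:9  d3:9  d4:8 ⇒ 9.
Reduction 16 − 9 = 7.

7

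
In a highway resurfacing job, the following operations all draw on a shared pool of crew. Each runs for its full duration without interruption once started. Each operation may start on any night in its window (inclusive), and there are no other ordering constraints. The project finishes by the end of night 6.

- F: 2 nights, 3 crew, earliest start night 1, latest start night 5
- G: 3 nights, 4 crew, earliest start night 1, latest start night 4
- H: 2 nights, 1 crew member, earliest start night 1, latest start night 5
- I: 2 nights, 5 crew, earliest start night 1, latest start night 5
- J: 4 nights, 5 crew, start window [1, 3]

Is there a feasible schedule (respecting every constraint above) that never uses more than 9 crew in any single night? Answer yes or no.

Schedule F@1, G@3, H@1, I@1, J@3: n1:9  n2:9  n3:9  n4:9  n5:9  n6:5 — peak 9 ≤ 9.

yes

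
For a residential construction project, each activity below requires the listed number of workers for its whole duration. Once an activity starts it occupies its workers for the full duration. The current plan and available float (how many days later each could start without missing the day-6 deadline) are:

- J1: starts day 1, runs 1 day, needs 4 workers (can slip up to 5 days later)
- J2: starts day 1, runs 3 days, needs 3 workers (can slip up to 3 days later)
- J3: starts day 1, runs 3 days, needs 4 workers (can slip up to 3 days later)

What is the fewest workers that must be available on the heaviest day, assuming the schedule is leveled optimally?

7

Early-start (J1@1, J2@1, J3@1) gives peak 11: d1:11  d2:7  d3:7  d4:0  d5:0  d6:0.
Shift J3→2.
Schedule J1@1, J2@1, J3@2: d1:7  d2:7  d3:7  d4:4  d5:0  d6:0 — peak 7.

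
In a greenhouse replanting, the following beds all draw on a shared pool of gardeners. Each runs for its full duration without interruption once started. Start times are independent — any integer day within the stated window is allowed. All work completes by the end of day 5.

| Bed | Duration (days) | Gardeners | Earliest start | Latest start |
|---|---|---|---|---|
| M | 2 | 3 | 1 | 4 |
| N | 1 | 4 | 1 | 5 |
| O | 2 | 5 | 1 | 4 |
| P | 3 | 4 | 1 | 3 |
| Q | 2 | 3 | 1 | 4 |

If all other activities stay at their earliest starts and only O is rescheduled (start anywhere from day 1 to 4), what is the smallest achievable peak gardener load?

O@1: d1:19  d2:15  d3:4  d4:0  d5:0 → peak 19
O@2: d1:14  d2:15  d3:9  d4:0  d5:0 → peak 15
O@3: d1:14  d2:10  d3:9  d4:5  d5:0 → peak 14
O@4: d1:14  d2:10  d3:4  d4:5  d5:5 → peak 14
Best is O@3, peak 14.

14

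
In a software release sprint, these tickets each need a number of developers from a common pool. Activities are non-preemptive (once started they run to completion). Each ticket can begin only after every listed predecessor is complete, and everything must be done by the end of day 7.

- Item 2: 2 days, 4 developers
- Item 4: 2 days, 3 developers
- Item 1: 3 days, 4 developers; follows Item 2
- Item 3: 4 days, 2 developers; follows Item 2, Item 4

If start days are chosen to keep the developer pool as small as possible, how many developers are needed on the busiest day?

7

Schedule Item 2@1, Item 4@1, Item 1@3, Item 3@3: d1:7  d2:7  d3:6  d4:6  d5:6  d6:2  d7:0 — peak 7.
No arrangement of the 13 feasible schedules does better.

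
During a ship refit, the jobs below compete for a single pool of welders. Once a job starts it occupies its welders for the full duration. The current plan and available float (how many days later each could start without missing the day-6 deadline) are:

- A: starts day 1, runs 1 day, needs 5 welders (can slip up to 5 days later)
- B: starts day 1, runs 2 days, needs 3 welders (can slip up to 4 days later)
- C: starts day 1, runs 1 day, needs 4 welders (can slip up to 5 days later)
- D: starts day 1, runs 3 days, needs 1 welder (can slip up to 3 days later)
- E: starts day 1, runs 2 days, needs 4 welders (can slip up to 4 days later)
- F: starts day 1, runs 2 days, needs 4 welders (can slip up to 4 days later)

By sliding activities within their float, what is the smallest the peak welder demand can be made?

7

Early-start (A@1, B@1, C@1, D@1, E@1, F@1) gives peak 21: d1:21  d2:12  d3:1  d4:0  d5:0  d6:0.
Shift B→2, C→2, D→4, E→3, F→5.
Schedule A@1, B@2, C@2, D@4, E@3, F@5: d1:5  d2:7  d3:7  d4:5  d5:5  d6:5 — peak 7.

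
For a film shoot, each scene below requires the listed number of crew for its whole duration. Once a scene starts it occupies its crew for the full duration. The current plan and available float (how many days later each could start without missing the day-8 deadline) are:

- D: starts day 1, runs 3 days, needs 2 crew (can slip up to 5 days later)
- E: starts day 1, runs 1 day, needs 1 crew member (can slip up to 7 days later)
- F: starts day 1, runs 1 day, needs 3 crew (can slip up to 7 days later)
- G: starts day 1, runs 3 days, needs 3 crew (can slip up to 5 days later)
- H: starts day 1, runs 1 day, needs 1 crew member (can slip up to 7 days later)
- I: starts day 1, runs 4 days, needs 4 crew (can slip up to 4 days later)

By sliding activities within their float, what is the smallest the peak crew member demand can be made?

Early-start (D@1, E@1, F@1, G@1, H@1, I@1) gives peak 14: d1:14  d2:9  d3:9  d4:4  d5:0  d6:0  d7:0  d8:0.
Shift E→4, G→2, H→4, I→5.
Schedule D@1, E@4, F@1, G@2, H@4, I@5: d1:5  d2:5  d3:5  d4:5  d5:4  d6:4  d7:4  d8:4 — peak 5.
Total crew member-days = 36 over 8 days ⇒ peak ≥ ⌈36/8⌉ = 5, so 5 is optimal.

5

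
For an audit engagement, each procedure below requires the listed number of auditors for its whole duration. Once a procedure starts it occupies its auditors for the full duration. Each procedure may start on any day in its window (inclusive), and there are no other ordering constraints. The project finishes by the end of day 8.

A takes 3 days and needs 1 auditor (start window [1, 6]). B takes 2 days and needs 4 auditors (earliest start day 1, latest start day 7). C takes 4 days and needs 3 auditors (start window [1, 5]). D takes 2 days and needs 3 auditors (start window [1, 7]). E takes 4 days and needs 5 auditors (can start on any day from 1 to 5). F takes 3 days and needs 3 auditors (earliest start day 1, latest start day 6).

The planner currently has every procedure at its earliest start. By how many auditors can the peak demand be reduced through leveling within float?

Early-start peak: d1:19  d2:19  d3:12  d4:8  d5:0  d6:0  d7:0  d8:0 ⇒ 19.
Leveled (A@1, B@1, C@1, D@3, E@5, F@5): d1:8  d2:8  d3:7  d4:6  d5:8  d6:8  d7:8  d8:5 ⇒ 8.
Reduction 19 − 8 = 11.

11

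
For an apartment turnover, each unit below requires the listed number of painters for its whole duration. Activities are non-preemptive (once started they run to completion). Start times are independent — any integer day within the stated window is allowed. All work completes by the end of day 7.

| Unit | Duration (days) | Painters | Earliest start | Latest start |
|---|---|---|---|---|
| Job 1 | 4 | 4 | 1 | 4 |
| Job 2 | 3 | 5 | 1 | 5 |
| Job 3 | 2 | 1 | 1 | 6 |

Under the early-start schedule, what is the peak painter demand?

10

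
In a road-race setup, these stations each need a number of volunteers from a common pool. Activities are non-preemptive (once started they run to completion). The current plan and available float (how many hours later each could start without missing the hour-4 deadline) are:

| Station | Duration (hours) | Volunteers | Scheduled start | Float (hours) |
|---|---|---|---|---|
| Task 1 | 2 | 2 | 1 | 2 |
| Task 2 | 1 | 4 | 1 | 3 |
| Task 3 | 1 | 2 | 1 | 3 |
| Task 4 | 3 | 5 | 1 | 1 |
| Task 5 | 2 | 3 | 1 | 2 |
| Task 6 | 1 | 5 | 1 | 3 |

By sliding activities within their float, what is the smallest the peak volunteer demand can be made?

10

Early-start (Task 1@1, Task 2@1, Task 3@1, Task 4@1, Task 5@1, Task 6@1) gives peak 21: h1:21  h2:10  h3:5  h4:0.
Shift Task 4→2, Task 5→2, Task 6→4.
Schedule Task 1@1, Task 2@1, Task 3@1, Task 4@2, Task 5@2, Task 6@4: h1:8  h2:10  h3:8  h4:10 — peak 10.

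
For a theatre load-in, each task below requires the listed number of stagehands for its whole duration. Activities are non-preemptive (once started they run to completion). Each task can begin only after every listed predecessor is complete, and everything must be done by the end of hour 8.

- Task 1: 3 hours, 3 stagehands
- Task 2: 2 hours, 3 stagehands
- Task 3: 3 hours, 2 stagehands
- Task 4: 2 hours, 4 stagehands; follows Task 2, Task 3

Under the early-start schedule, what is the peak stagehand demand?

Early-start schedule: Task 1@1, Task 2@1, Task 3@1, Task 4@4.
Load per hour: hour 1: 8, hour 2: 8, hour 3: 5, hour 4: 4, hour 5: 4, hour 6: 0, hour 7: 0, hour 8: 0.
Peak is 8.

8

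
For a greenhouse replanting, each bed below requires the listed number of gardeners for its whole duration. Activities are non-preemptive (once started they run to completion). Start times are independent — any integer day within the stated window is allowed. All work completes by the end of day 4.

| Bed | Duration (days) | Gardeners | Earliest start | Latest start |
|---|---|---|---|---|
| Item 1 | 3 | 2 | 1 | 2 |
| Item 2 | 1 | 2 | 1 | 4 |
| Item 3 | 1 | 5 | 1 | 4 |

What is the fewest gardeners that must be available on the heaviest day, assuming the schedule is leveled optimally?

Early-start (Item 1@1, Item 2@1, Item 3@1) gives peak 9: d1:9  d2:2  d3:2  d4:0.
Shift Item 3→4.
Schedule Item 1@1, Item 2@1, Item 3@4: d1:4  d2:2  d3:2  d4:5 — peak 5.

5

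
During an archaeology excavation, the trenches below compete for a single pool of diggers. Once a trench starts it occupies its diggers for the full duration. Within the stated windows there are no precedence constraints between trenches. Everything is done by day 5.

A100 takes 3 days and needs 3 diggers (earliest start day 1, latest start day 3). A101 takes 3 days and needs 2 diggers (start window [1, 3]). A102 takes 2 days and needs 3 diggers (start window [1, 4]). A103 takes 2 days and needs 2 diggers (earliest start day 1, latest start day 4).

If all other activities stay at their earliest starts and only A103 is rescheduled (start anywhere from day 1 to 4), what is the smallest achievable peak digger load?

A103@1: d1:10  d2:10  d3:5  d4:0  d5:0 → peak 10
A103@2: d1:8  d2:10  d3:7  d4:0  d5:0 → peak 10
A103@3: d1:8  d2:8  d3:7  d4:2  d5:0 → peak 8
A103@4: d1:8  d2:8  d3:5  d4:2  d5:2 → peak 8
Best is A103@3, peak 8.

8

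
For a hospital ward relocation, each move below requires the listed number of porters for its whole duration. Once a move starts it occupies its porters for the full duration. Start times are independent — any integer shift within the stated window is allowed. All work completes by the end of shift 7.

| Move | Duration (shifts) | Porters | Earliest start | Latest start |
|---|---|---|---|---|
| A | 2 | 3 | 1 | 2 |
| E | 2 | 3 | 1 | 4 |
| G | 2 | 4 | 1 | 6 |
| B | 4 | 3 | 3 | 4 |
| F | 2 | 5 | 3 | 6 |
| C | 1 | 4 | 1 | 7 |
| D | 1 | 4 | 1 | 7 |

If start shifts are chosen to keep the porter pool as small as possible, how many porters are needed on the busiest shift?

Early-start (A@1, E@1, G@1, B@3, F@3, C@1, D@1) gives peak 18: s1:18  s2:10  s3:8  s4:8  s5:3  s6:3  s7:0.
Shift G→3, F→5, C→7, D→7.
Schedule A@1, E@1, G@3, B@3, F@5, C@7, D@7: s1:6  s2:6  s3:7  s4:7  s5:8  s6:8  s7:8 — peak 8.
Total porter-shifts = 50 over 7 shifts ⇒ peak ≥ ⌈50/7⌉ = 8, so 8 is optimal.

8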